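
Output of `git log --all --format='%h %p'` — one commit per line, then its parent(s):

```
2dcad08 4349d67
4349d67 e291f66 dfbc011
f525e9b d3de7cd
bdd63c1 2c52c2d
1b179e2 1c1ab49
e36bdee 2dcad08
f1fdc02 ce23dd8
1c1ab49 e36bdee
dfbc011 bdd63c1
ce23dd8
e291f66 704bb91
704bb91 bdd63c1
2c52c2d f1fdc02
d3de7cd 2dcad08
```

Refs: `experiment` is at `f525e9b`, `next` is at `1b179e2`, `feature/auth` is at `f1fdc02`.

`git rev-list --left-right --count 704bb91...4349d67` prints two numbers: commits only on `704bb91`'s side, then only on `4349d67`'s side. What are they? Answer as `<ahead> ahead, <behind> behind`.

Reachable from 704bb91: {2c52c2d, 704bb91, bdd63c1, ce23dd8, f1fdc02}.
Reachable from 4349d67: {2c52c2d, 4349d67, 704bb91, bdd63c1, ce23dd8, dfbc011, e291f66, f1fdc02}.
Only in 704bb91's history (ahead): {} — 0.
Only in 4349d67's history (behind): {4349d67, dfbc011, e291f66} — 3.

0 ahead, 3 behind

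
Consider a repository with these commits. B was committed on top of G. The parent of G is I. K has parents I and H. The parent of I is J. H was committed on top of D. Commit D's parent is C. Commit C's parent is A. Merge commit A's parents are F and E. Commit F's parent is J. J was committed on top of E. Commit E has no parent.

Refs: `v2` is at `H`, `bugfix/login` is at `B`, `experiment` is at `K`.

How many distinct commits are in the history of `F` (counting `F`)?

3

Walking parent pointers from F: reachable set = {E, F, J}.
That is 3 commits.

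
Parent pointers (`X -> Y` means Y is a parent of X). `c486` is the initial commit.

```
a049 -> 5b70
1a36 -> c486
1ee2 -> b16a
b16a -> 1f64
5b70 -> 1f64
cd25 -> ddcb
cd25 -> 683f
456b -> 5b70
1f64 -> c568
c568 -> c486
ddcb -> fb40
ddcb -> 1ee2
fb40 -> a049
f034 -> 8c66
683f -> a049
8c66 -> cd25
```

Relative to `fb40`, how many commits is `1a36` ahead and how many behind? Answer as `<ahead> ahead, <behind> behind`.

Reachable from 1a36: {1a36, c486}.
Reachable from fb40: {1f64, 5b70, a049, c486, c568, fb40}.
Only in 1a36's history (ahead): {1a36} — 1.
Only in fb40's history (behind): {1f64, 5b70, a049, c568, fb40} — 5.

1 ahead, 5 behind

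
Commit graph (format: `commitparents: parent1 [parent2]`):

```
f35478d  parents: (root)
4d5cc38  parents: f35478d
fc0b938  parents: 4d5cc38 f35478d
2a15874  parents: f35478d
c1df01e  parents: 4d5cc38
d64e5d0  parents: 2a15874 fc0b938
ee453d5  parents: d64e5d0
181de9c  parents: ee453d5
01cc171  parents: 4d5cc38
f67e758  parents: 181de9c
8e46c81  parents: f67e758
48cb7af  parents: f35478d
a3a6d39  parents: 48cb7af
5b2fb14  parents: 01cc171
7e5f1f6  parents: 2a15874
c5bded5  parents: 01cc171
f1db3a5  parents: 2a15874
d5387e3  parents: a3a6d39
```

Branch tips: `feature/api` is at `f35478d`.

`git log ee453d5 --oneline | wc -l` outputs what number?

6

Walking parent pointers from ee453d5: reachable set = {2a15874, 4d5cc38, d64e5d0, ee453d5, f35478d, fc0b938}.
That is 6 commits.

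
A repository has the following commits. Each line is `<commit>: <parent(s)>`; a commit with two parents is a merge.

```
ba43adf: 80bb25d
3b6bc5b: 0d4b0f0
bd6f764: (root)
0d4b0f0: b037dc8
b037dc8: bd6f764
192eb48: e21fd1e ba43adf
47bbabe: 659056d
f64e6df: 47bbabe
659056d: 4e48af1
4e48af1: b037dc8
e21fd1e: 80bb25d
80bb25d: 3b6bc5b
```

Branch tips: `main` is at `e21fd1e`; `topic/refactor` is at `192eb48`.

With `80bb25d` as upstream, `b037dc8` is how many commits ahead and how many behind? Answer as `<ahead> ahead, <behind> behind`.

Reachable from b037dc8: {b037dc8, bd6f764}.
Reachable from 80bb25d: {0d4b0f0, 3b6bc5b, 80bb25d, b037dc8, bd6f764}.
Only in b037dc8's history (ahead): {} — 0.
Only in 80bb25d's history (behind): {0d4b0f0, 3b6bc5b, 80bb25d} — 3.

0 ahead, 3 behind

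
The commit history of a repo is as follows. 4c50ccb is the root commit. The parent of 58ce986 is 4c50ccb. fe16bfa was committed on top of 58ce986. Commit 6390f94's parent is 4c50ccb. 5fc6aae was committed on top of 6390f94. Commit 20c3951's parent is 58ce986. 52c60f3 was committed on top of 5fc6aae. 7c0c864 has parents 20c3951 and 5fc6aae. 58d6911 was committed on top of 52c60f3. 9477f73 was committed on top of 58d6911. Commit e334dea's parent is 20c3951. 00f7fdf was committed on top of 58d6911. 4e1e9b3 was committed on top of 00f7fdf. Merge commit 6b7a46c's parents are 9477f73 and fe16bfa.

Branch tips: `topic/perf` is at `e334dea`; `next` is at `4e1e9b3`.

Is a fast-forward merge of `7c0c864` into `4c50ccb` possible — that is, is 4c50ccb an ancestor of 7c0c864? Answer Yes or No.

Yes

A fast-forward from 4c50ccb to 7c0c864 is possible iff 4c50ccb is an ancestor of 7c0c864.
Ancestors of 7c0c864: {20c3951, 4c50ccb, 58ce986, 5fc6aae, 6390f94, 7c0c864}.
4c50ccb is among them, so fast-forward is possible.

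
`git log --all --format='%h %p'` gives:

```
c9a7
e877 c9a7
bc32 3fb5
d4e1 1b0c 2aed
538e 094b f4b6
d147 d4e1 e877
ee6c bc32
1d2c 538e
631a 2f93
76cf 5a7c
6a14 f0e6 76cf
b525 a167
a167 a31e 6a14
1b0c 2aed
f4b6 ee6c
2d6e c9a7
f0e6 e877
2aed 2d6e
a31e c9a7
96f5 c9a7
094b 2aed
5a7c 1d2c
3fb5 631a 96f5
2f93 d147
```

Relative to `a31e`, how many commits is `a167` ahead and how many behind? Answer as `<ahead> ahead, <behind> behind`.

Reachable from a167: {094b, 1b0c, 1d2c, 2aed, 2d6e, 2f93, 3fb5, 538e, 5a7c, 631a, 6a14, 76cf, 96f5, a167, a31e, bc32, c9a7, d147, d4e1, e877, ee6c, f0e6, f4b6}.
Reachable from a31e: {a31e, c9a7}.
Only in a167's history (ahead): {094b, 1b0c, 1d2c, 2aed, 2d6e, 2f93, 3fb5, 538e, 5a7c, 631a, 6a14, 76cf, 96f5, a167, bc32, d147, d4e1, e877, ee6c, f0e6, f4b6} — 21.
Only in a31e's history (behind): {} — 0.

21 ahead, 0 behind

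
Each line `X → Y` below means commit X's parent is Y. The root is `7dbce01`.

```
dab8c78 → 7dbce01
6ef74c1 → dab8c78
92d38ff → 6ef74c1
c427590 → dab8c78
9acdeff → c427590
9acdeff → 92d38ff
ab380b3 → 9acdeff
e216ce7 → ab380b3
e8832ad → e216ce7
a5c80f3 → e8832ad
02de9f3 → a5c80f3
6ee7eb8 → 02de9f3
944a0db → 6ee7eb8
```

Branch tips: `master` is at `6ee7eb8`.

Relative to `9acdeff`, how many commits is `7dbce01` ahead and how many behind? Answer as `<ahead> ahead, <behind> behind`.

Reachable from 7dbce01: {7dbce01}.
Reachable from 9acdeff: {6ef74c1, 7dbce01, 92d38ff, 9acdeff, c427590, dab8c78}.
Only in 7dbce01's history (ahead): {} — 0.
Only in 9acdeff's history (behind): {6ef74c1, 92d38ff, 9acdeff, c427590, dab8c78} — 5.

0 ahead, 5 behind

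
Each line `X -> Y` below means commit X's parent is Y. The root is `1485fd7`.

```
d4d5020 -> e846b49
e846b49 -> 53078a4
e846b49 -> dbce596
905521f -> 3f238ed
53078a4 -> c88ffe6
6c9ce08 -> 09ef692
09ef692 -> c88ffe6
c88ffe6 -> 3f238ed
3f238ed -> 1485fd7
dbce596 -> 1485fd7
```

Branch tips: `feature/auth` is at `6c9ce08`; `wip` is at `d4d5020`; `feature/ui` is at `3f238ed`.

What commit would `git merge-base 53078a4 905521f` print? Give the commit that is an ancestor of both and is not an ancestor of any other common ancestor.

3f238ed

Ancestors of 53078a4: {1485fd7, 3f238ed, 53078a4, c88ffe6}.
Ancestors of 905521f: {1485fd7, 3f238ed, 905521f}.
Common ancestors: {1485fd7, 3f238ed}.
Among these, 3f238ed is not an ancestor of any other common ancestor — it is the merge base.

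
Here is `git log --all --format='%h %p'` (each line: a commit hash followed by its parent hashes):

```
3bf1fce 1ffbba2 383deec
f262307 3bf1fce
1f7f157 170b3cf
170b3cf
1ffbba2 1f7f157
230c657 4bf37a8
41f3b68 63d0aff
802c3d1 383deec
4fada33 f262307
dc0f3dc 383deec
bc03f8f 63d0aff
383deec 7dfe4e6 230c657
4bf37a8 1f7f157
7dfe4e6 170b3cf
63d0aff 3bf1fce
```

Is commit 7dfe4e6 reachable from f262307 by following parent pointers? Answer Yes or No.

Yes

Ancestors of f262307 (commits reachable by following parents): {170b3cf, 1f7f157, 1ffbba2, 230c657, 383deec, 3bf1fce, 4bf37a8, 7dfe4e6, f262307}.
7dfe4e6 is in that set, so it is an ancestor of f262307.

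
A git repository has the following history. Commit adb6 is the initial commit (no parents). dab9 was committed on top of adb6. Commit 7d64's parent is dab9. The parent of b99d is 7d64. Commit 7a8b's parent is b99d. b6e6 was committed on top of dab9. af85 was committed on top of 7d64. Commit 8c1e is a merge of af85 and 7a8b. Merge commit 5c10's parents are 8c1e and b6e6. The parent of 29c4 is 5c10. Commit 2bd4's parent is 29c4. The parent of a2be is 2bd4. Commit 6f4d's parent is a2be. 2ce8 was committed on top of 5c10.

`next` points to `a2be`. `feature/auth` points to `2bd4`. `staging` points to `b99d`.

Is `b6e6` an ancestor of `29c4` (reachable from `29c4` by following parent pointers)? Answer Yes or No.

Yes

Ancestors of 29c4 (commits reachable by following parents): {29c4, 5c10, 7a8b, 7d64, 8c1e, adb6, af85, b6e6, b99d, dab9}.
b6e6 is in that set, so it is an ancestor of 29c4.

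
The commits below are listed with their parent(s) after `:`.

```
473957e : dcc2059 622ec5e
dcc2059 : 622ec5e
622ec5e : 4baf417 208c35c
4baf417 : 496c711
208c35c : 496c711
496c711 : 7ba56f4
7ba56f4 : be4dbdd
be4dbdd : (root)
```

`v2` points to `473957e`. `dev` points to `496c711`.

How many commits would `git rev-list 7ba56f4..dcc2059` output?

5

Reachable from dcc2059: {208c35c, 496c711, 4baf417, 622ec5e, 7ba56f4, be4dbdd, dcc2059}.
Reachable from 7ba56f4: {7ba56f4, be4dbdd}.
In dcc2059's history but not 7ba56f4's: {208c35c, 496c711, 4baf417, 622ec5e, dcc2059} — 5 commits.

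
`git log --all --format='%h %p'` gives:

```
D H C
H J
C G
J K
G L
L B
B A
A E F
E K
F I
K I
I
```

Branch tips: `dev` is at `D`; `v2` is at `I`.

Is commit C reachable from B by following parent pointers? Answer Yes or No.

No

Ancestors of B: {A, B, E, F, I, K}.
C is not in that set, so it is not an ancestor of B.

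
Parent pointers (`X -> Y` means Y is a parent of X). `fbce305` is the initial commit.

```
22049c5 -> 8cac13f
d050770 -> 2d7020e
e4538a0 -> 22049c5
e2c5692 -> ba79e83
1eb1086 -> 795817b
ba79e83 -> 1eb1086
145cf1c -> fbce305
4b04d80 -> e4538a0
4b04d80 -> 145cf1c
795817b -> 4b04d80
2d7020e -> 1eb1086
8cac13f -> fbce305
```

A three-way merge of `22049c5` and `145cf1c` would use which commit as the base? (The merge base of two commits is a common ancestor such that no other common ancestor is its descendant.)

fbce305

Ancestors of 22049c5: {22049c5, 8cac13f, fbce305}.
Ancestors of 145cf1c: {145cf1c, fbce305}.
Common ancestors: {fbce305}.
The only common ancestor is fbce305, so it is the merge base.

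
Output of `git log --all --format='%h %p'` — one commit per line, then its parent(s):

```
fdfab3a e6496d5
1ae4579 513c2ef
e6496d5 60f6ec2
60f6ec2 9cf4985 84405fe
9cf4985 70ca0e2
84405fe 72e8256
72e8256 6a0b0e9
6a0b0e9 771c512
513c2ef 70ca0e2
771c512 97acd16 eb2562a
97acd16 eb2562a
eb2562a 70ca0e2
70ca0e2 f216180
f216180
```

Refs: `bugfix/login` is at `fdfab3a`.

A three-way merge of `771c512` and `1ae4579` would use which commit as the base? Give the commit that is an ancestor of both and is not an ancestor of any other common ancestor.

Ancestors of 771c512: {70ca0e2, 771c512, 97acd16, eb2562a, f216180}.
Ancestors of 1ae4579: {1ae4579, 513c2ef, 70ca0e2, f216180}.
Common ancestors: {70ca0e2, f216180}.
Among these, 70ca0e2 is not an ancestor of any other common ancestor — it is the merge base.

70ca0e2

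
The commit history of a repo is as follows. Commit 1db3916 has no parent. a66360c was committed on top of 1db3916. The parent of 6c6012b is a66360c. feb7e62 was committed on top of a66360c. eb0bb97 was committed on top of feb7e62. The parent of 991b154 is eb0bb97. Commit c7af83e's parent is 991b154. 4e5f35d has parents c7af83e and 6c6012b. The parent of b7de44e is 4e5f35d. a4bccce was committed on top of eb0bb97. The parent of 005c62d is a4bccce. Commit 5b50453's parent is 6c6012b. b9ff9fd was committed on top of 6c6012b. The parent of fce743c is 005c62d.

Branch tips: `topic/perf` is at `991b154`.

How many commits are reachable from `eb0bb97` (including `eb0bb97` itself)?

4

Walking parent pointers from eb0bb97: reachable set = {1db3916, a66360c, eb0bb97, feb7e62}.
That is 4 commits.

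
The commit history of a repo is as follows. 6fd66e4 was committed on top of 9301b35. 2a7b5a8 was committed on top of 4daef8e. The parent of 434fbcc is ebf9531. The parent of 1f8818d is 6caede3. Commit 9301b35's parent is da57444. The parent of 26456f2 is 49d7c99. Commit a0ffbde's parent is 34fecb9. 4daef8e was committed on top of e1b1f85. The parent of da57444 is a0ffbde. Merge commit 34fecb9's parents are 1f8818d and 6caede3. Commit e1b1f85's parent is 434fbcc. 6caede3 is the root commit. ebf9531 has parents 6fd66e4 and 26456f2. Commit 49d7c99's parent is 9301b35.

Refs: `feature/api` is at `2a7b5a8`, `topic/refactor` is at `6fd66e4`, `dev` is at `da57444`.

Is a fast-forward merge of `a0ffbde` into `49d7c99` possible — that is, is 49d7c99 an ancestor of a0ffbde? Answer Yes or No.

A fast-forward from 49d7c99 to a0ffbde is possible iff 49d7c99 is an ancestor of a0ffbde.
Ancestors of a0ffbde: {1f8818d, 34fecb9, 6caede3, a0ffbde}.
49d7c99 is not among them, so fast-forward is not possible.

No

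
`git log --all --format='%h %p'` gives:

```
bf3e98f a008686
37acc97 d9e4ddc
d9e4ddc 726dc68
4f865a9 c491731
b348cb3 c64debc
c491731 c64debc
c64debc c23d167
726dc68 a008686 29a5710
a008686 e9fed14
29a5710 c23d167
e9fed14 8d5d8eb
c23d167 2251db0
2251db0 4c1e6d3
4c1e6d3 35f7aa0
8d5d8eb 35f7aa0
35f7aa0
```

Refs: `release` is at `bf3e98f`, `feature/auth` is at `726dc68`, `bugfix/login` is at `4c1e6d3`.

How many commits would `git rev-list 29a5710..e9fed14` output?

Reachable from e9fed14: {35f7aa0, 8d5d8eb, e9fed14}.
Reachable from 29a5710: {2251db0, 29a5710, 35f7aa0, 4c1e6d3, c23d167}.
In e9fed14's history but not 29a5710's: {8d5d8eb, e9fed14} — 2 commits.

2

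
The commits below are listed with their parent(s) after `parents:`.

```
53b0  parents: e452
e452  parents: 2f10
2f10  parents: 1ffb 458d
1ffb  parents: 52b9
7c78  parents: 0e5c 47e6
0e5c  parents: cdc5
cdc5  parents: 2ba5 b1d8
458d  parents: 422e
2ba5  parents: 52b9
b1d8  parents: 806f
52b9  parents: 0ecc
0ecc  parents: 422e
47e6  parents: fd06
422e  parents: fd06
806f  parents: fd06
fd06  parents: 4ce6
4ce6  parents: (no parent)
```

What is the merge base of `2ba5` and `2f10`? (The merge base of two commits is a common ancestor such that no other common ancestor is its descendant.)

52b9

Ancestors of 2ba5: {0ecc, 2ba5, 422e, 4ce6, 52b9, fd06}.
Ancestors of 2f10: {0ecc, 1ffb, 2f10, 422e, 458d, 4ce6, 52b9, fd06}.
Common ancestors: {0ecc, 422e, 4ce6, 52b9, fd06}.
Among these, 52b9 is not an ancestor of any other common ancestor — it is the merge base.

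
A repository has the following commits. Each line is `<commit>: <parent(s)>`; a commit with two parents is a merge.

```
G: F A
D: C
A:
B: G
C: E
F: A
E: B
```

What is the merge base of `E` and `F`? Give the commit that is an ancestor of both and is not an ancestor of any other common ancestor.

Ancestors of E: {A, B, E, F, G}.
Ancestors of F: {A, F}.
Common ancestors: {A, F}.
Among these, F is not an ancestor of any other common ancestor — it is the merge base.

F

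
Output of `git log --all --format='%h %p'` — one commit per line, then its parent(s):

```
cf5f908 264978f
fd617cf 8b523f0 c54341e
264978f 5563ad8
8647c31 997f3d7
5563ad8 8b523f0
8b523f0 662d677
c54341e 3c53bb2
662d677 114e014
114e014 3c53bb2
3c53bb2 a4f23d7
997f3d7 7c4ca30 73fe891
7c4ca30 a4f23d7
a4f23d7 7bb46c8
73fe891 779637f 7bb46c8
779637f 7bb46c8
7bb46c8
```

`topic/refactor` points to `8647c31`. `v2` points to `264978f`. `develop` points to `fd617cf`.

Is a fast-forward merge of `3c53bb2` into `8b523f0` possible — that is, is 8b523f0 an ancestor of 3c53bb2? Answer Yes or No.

No

A fast-forward from 8b523f0 to 3c53bb2 is possible iff 8b523f0 is an ancestor of 3c53bb2.
Ancestors of 3c53bb2: {3c53bb2, 7bb46c8, a4f23d7}.
8b523f0 is not among them, so fast-forward is not possible.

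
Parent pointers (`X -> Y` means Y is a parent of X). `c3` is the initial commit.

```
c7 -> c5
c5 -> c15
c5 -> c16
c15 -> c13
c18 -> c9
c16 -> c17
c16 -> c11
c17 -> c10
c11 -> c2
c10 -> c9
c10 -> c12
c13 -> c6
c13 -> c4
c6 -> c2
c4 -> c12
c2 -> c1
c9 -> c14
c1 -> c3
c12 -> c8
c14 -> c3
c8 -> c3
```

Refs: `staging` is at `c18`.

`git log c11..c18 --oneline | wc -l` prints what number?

Reachable from c18: {c14, c18, c3, c9}.
Reachable from c11: {c1, c11, c2, c3}.
In c18's history but not c11's: {c14, c18, c9} — 3 commits.

3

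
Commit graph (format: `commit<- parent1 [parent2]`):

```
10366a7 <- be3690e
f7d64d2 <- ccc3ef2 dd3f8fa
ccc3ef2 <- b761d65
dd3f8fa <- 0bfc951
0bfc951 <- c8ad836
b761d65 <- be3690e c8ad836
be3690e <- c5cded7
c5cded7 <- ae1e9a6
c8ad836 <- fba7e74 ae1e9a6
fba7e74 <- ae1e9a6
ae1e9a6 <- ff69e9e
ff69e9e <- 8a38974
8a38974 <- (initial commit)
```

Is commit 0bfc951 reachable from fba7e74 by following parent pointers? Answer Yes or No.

No

Ancestors of fba7e74: {8a38974, ae1e9a6, fba7e74, ff69e9e}.
0bfc951 is not in that set, so it is not an ancestor of fba7e74.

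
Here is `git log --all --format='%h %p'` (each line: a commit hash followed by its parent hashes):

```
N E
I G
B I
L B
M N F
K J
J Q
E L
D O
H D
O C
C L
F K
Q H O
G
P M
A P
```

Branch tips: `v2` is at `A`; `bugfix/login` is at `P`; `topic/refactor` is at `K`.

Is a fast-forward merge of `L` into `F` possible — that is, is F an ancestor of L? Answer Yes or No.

No

A fast-forward from F to L is possible iff F is an ancestor of L.
Ancestors of L: {B, G, I, L}.
F is not among them, so fast-forward is not possible.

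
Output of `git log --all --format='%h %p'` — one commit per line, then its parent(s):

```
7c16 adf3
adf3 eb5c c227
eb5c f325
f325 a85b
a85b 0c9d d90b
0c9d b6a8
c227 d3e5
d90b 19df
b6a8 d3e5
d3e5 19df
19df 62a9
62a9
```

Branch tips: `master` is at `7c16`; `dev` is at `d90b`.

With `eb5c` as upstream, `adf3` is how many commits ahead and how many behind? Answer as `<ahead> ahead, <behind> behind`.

Reachable from adf3: {0c9d, 19df, 62a9, a85b, adf3, b6a8, c227, d3e5, d90b, eb5c, f325}.
Reachable from eb5c: {0c9d, 19df, 62a9, a85b, b6a8, d3e5, d90b, eb5c, f325}.
Only in adf3's history (ahead): {adf3, c227} — 2.
Only in eb5c's history (behind): {} — 0.

2 ahead, 0 behind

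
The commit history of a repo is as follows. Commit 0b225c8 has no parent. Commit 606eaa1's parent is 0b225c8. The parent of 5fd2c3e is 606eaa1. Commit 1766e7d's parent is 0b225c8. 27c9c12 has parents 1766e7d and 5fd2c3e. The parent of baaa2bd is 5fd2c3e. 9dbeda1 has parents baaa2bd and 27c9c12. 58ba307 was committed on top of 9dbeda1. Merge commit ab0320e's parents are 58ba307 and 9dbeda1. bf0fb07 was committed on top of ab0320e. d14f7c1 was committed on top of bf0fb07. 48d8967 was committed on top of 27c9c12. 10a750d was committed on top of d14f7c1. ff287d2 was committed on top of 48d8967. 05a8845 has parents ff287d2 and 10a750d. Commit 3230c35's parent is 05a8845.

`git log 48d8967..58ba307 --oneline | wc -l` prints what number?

3

Reachable from 58ba307: {0b225c8, 1766e7d, 27c9c12, 58ba307, 5fd2c3e, 606eaa1, 9dbeda1, baaa2bd}.
Reachable from 48d8967: {0b225c8, 1766e7d, 27c9c12, 48d8967, 5fd2c3e, 606eaa1}.
In 58ba307's history but not 48d8967's: {58ba307, 9dbeda1, baaa2bd} — 3 commits.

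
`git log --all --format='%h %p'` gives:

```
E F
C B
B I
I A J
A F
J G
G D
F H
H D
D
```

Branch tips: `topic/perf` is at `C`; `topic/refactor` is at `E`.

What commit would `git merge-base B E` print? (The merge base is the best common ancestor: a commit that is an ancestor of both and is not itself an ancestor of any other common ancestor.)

F

Ancestors of B: {A, B, D, F, G, H, I, J}.
Ancestors of E: {D, E, F, H}.
Common ancestors: {D, F, H}.
Among these, F is not an ancestor of any other common ancestor — it is the merge base.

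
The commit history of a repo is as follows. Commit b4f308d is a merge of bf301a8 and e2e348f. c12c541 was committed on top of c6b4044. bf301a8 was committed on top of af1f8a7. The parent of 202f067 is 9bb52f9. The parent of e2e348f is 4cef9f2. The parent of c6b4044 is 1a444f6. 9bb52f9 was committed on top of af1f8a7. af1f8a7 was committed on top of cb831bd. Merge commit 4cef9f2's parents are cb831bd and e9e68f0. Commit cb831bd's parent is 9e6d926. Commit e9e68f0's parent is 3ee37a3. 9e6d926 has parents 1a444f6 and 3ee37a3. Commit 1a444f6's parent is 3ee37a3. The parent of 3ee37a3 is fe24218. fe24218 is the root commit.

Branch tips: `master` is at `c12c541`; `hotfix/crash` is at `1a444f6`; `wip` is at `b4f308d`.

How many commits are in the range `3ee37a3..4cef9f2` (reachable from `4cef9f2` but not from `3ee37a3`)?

Reachable from 4cef9f2: {1a444f6, 3ee37a3, 4cef9f2, 9e6d926, cb831bd, e9e68f0, fe24218}.
Reachable from 3ee37a3: {3ee37a3, fe24218}.
In 4cef9f2's history but not 3ee37a3's: {1a444f6, 4cef9f2, 9e6d926, cb831bd, e9e68f0} — 5 commits.

5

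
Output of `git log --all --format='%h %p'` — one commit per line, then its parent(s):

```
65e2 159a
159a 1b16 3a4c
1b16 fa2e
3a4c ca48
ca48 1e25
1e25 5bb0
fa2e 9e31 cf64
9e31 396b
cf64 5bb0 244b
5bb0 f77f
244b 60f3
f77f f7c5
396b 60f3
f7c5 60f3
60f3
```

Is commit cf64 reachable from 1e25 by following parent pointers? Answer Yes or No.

No

Ancestors of 1e25: {1e25, 5bb0, 60f3, f77f, f7c5}.
cf64 is not in that set, so it is not an ancestor of 1e25.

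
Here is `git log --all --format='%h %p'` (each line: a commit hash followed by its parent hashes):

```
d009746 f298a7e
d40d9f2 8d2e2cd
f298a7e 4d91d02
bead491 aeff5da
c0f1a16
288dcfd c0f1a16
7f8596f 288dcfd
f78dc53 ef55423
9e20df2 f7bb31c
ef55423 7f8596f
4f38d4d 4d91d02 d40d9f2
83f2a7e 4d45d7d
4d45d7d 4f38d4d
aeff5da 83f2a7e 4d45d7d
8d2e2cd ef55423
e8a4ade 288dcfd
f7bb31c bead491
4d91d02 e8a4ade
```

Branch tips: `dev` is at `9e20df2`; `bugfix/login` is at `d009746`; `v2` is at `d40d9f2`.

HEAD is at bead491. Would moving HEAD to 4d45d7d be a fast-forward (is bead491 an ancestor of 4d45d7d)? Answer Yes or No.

A fast-forward from bead491 to 4d45d7d is possible iff bead491 is an ancestor of 4d45d7d.
Ancestors of 4d45d7d: {288dcfd, 4d45d7d, 4d91d02, 4f38d4d, 7f8596f, 8d2e2cd, c0f1a16, d40d9f2, e8a4ade, ef55423}.
bead491 is not among them, so fast-forward is not possible.

No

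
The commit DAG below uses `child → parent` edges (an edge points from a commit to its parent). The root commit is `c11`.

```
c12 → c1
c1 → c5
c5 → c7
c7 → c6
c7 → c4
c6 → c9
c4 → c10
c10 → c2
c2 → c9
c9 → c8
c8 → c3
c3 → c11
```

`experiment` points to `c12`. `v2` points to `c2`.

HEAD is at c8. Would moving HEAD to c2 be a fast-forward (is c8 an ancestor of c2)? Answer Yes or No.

A fast-forward from c8 to c2 is possible iff c8 is an ancestor of c2.
Ancestors of c2: {c11, c2, c3, c8, c9}.
c8 is among them, so fast-forward is possible.

Yes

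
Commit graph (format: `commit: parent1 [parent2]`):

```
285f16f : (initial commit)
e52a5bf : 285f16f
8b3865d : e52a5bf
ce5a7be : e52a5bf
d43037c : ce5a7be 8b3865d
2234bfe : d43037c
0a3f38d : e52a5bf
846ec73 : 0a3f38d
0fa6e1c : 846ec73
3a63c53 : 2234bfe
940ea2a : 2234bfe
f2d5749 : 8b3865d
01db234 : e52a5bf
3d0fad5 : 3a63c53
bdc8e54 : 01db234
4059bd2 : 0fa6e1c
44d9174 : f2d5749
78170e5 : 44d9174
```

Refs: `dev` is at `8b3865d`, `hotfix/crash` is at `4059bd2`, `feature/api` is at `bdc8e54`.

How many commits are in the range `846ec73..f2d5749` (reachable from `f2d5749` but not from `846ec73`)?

2

Reachable from f2d5749: {285f16f, 8b3865d, e52a5bf, f2d5749}.
Reachable from 846ec73: {0a3f38d, 285f16f, 846ec73, e52a5bf}.
In f2d5749's history but not 846ec73's: {8b3865d, f2d5749} — 2 commits.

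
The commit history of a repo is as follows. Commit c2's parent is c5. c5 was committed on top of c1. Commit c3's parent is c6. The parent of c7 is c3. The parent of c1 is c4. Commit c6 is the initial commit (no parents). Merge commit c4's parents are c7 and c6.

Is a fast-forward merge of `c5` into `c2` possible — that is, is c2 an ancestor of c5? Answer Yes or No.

A fast-forward from c2 to c5 is possible iff c2 is an ancestor of c5.
Ancestors of c5: {c1, c3, c4, c5, c6, c7}.
c2 is not among them, so fast-forward is not possible.

No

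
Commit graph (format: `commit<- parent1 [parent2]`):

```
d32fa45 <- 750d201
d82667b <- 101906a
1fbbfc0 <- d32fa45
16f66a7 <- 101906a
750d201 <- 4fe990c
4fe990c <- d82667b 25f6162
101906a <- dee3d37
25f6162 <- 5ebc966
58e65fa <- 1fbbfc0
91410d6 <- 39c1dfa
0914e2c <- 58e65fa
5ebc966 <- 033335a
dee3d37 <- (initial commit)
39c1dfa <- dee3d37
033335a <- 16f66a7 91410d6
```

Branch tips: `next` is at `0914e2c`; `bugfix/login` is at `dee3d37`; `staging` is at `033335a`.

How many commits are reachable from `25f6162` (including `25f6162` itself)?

8

Walking parent pointers from 25f6162: reachable set = {033335a, 101906a, 16f66a7, 25f6162, 39c1dfa, 5ebc966, 91410d6, dee3d37}.
That is 8 commits.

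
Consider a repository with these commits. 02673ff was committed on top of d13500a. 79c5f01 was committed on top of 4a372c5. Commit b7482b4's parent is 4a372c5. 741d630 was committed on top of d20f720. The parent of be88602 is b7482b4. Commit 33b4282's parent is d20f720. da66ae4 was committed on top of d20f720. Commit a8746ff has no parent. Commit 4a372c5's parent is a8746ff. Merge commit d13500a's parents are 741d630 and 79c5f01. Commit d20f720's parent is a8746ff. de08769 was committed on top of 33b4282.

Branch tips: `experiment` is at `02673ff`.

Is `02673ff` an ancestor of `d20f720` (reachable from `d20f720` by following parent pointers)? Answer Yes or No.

Ancestors of d20f720: {a8746ff, d20f720}.
02673ff is not in that set, so it is not an ancestor of d20f720.

No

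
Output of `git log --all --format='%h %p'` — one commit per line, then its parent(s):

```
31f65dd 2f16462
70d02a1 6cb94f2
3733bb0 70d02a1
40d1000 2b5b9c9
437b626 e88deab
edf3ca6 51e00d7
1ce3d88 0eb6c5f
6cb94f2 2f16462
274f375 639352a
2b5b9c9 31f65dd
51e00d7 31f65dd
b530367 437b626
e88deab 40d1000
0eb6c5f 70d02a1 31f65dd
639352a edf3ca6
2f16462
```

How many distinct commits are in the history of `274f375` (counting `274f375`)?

Walking parent pointers from 274f375: reachable set = {274f375, 2f16462, 31f65dd, 51e00d7, 639352a, edf3ca6}.
That is 6 commits.

6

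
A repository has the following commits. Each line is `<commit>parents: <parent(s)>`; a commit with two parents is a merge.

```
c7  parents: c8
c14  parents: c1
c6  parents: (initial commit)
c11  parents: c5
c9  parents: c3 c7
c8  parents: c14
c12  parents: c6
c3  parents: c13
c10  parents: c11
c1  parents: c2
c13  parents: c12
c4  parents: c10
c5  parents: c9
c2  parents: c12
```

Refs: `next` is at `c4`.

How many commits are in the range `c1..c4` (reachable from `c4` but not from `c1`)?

Reachable from c4: {c1, c10, c11, c12, c13, c14, c2, c3, c4, c5, c6, c7, c8, c9}.
Reachable from c1: {c1, c12, c2, c6}.
In c4's history but not c1's: {c10, c11, c13, c14, c3, c4, c5, c7, c8, c9} — 10 commits.

10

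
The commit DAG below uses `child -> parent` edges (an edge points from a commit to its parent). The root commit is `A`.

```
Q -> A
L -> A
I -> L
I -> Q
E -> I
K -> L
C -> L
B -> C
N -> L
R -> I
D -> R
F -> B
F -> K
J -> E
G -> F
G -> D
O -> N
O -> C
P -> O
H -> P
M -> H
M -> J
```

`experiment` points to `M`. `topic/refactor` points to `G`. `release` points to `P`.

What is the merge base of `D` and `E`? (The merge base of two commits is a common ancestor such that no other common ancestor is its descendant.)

Ancestors of D: {A, D, I, L, Q, R}.
Ancestors of E: {A, E, I, L, Q}.
Common ancestors: {A, I, L, Q}.
Among these, I is not an ancestor of any other common ancestor — it is the merge base.

I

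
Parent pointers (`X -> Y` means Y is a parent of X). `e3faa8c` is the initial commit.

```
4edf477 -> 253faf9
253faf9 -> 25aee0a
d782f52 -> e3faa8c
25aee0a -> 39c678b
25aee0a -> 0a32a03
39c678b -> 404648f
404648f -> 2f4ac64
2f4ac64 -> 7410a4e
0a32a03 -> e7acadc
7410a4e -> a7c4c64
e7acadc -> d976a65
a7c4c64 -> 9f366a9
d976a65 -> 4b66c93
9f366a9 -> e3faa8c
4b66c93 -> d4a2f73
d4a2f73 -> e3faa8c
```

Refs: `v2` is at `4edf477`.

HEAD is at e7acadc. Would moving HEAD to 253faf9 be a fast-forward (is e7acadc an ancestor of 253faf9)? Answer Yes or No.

A fast-forward from e7acadc to 253faf9 is possible iff e7acadc is an ancestor of 253faf9.
Ancestors of 253faf9: {0a32a03, 253faf9, 25aee0a, 2f4ac64, 39c678b, 404648f, 4b66c93, 7410a4e, 9f366a9, a7c4c64, d4a2f73, d976a65, e3faa8c, e7acadc}.
e7acadc is among them, so fast-forward is possible.

Yes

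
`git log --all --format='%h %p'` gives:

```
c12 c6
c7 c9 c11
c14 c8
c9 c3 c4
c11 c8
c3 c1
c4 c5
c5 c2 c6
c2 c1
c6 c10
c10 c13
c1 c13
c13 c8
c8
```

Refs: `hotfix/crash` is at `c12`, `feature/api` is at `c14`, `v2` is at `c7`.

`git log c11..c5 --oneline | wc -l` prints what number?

Reachable from c5: {c1, c10, c13, c2, c5, c6, c8}.
Reachable from c11: {c11, c8}.
In c5's history but not c11's: {c1, c10, c13, c2, c5, c6} — 6 commits.

6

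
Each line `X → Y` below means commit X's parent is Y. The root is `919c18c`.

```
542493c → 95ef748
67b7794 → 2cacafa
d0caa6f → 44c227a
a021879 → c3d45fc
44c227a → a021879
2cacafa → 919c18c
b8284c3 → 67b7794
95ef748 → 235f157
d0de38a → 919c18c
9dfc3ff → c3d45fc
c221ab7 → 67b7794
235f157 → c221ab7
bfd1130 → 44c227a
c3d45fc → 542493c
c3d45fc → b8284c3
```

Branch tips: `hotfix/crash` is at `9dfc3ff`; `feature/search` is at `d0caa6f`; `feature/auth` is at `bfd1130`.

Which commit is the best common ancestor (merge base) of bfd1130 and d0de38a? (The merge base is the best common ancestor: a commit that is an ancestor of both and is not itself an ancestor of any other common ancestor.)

919c18c

Ancestors of bfd1130: {235f157, 2cacafa, 44c227a, 542493c, 67b7794, 919c18c, 95ef748, a021879, b8284c3, bfd1130, c221ab7, c3d45fc}.
Ancestors of d0de38a: {919c18c, d0de38a}.
Common ancestors: {919c18c}.
The only common ancestor is 919c18c, so it is the merge base.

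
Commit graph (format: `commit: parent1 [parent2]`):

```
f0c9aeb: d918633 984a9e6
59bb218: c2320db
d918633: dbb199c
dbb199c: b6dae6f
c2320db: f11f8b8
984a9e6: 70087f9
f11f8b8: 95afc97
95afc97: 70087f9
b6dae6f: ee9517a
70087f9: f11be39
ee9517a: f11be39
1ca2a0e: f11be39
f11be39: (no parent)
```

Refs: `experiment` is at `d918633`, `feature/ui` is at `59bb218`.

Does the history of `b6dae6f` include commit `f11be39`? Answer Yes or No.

Yes

Ancestors of b6dae6f (commits reachable by following parents): {b6dae6f, ee9517a, f11be39}.
f11be39 is in that set, so it is an ancestor of b6dae6f.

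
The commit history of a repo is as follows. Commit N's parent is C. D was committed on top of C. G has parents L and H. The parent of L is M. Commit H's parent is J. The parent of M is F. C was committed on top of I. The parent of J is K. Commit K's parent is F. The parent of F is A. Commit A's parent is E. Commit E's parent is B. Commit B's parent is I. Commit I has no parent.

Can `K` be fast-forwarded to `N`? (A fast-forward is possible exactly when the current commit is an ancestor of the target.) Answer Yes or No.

A fast-forward from K to N is possible iff K is an ancestor of N.
Ancestors of N: {C, I, N}.
K is not among them, so fast-forward is not possible.

No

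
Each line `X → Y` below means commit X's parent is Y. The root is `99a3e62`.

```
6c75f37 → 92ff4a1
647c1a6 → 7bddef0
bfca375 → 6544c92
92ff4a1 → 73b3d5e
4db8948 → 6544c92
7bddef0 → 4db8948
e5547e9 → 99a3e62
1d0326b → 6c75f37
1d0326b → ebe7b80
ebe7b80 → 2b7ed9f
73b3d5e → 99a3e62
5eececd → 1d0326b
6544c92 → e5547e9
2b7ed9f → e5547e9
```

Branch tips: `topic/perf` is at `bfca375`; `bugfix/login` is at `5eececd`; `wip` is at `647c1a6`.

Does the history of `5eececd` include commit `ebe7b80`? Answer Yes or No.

Ancestors of 5eececd (commits reachable by following parents): {1d0326b, 2b7ed9f, 5eececd, 6c75f37, 73b3d5e, 92ff4a1, 99a3e62, e5547e9, ebe7b80}.
ebe7b80 is in that set, so it is an ancestor of 5eececd.

Yes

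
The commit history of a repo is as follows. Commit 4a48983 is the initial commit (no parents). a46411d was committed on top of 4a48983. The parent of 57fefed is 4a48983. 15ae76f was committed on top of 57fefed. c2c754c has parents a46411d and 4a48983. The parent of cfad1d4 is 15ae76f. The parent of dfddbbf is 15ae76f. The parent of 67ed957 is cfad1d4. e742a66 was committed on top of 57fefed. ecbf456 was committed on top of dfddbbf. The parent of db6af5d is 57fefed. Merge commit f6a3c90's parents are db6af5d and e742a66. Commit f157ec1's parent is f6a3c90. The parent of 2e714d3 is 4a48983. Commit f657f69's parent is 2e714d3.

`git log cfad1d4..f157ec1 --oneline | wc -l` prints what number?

Reachable from f157ec1: {4a48983, 57fefed, db6af5d, e742a66, f157ec1, f6a3c90}.
Reachable from cfad1d4: {15ae76f, 4a48983, 57fefed, cfad1d4}.
In f157ec1's history but not cfad1d4's: {db6af5d, e742a66, f157ec1, f6a3c90} — 4 commits.

4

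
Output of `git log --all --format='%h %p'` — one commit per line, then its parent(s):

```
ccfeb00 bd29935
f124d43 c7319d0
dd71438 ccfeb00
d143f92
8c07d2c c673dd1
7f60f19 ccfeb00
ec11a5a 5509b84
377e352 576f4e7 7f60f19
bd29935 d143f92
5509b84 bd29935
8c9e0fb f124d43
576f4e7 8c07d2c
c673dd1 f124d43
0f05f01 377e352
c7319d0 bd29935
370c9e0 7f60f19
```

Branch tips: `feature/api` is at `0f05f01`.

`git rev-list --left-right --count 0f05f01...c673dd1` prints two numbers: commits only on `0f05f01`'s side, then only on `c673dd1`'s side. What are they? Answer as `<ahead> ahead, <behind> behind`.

6 ahead, 0 behind

Reachable from 0f05f01: {0f05f01, 377e352, 576f4e7, 7f60f19, 8c07d2c, bd29935, c673dd1, c7319d0, ccfeb00, d143f92, f124d43}.
Reachable from c673dd1: {bd29935, c673dd1, c7319d0, d143f92, f124d43}.
Only in 0f05f01's history (ahead): {0f05f01, 377e352, 576f4e7, 7f60f19, 8c07d2c, ccfeb00} — 6.
Only in c673dd1's history (behind): {} — 0.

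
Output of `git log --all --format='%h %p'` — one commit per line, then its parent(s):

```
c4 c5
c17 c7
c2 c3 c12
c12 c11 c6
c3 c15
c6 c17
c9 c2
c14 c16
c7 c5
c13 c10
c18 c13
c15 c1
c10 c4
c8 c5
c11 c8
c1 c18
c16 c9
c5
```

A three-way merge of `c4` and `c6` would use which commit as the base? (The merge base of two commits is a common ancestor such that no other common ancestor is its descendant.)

Ancestors of c4: {c4, c5}.
Ancestors of c6: {c17, c5, c6, c7}.
Common ancestors: {c5}.
The only common ancestor is c5, so it is the merge base.

c5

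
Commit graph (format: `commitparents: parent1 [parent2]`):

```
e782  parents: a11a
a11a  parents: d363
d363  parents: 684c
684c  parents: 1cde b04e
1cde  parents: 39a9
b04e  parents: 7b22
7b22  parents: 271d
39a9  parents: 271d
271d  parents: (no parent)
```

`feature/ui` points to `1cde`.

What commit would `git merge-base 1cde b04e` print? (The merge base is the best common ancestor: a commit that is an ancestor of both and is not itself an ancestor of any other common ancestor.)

Ancestors of 1cde: {1cde, 271d, 39a9}.
Ancestors of b04e: {271d, 7b22, b04e}.
Common ancestors: {271d}.
The only common ancestor is 271d, so it is the merge base.

271d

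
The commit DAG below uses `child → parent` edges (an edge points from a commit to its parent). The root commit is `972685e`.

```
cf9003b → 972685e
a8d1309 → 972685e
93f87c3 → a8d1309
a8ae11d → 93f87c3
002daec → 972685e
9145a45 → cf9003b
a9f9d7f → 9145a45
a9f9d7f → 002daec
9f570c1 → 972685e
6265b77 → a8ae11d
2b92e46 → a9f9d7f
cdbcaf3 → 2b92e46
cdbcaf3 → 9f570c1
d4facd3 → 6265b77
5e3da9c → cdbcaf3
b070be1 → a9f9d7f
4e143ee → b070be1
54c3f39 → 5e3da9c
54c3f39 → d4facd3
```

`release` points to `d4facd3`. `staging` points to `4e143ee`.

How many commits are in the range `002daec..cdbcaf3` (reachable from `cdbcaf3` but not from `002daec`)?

Reachable from cdbcaf3: {002daec, 2b92e46, 9145a45, 972685e, 9f570c1, a9f9d7f, cdbcaf3, cf9003b}.
Reachable from 002daec: {002daec, 972685e}.
In cdbcaf3's history but not 002daec's: {2b92e46, 9145a45, 9f570c1, a9f9d7f, cdbcaf3, cf9003b} — 6 commits.

6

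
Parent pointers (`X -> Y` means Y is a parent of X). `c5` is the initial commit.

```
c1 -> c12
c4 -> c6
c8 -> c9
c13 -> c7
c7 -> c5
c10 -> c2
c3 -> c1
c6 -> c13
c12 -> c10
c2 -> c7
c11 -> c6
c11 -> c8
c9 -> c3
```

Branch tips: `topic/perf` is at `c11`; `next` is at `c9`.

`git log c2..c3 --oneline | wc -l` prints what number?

4

Reachable from c3: {c1, c10, c12, c2, c3, c5, c7}.
Reachable from c2: {c2, c5, c7}.
In c3's history but not c2's: {c1, c10, c12, c3} — 4 commits.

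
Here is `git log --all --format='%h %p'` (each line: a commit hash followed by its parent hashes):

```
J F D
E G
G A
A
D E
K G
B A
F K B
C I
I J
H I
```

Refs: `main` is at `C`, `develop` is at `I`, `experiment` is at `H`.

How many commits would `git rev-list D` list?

4

Walking parent pointers from D: reachable set = {A, D, E, G}.
That is 4 commits.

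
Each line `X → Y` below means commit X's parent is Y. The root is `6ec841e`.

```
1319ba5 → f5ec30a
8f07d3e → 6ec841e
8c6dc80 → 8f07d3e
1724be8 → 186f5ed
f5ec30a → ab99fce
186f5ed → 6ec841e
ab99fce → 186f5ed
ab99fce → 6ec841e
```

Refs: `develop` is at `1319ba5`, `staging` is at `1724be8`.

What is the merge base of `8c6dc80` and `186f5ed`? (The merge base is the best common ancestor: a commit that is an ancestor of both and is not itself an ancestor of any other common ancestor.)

6ec841e

Ancestors of 8c6dc80: {6ec841e, 8c6dc80, 8f07d3e}.
Ancestors of 186f5ed: {186f5ed, 6ec841e}.
Common ancestors: {6ec841e}.
The only common ancestor is 6ec841e, so it is the merge base.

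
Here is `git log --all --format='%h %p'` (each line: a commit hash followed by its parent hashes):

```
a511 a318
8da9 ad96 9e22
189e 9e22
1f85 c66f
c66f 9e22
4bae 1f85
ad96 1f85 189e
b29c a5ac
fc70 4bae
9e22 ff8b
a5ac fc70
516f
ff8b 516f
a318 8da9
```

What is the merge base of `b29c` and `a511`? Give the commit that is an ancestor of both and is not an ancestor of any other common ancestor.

Ancestors of b29c: {1f85, 4bae, 516f, 9e22, a5ac, b29c, c66f, fc70, ff8b}.
Ancestors of a511: {189e, 1f85, 516f, 8da9, 9e22, a318, a511, ad96, c66f, ff8b}.
Common ancestors: {1f85, 516f, 9e22, c66f, ff8b}.
Among these, 1f85 is not an ancestor of any other common ancestor — it is the merge base.

1f85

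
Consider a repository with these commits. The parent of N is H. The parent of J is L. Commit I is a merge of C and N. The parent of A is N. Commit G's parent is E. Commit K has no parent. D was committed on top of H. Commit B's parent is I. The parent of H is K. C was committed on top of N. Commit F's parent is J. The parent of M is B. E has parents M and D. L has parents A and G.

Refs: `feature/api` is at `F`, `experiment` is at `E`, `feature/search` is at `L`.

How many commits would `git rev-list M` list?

7

Walking parent pointers from M: reachable set = {B, C, H, I, K, M, N}.
That is 7 commits.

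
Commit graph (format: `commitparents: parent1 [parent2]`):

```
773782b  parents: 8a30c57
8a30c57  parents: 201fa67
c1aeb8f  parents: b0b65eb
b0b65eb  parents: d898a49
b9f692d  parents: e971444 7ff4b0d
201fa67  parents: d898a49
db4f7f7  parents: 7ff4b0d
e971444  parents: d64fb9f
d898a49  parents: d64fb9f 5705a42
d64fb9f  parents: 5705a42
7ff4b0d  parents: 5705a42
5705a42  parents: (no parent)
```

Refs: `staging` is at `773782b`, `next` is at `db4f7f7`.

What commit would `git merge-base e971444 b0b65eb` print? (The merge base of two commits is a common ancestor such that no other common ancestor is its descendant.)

d64fb9f

Ancestors of e971444: {5705a42, d64fb9f, e971444}.
Ancestors of b0b65eb: {5705a42, b0b65eb, d64fb9f, d898a49}.
Common ancestors: {5705a42, d64fb9f}.
Among these, d64fb9f is not an ancestor of any other common ancestor — it is the merge base.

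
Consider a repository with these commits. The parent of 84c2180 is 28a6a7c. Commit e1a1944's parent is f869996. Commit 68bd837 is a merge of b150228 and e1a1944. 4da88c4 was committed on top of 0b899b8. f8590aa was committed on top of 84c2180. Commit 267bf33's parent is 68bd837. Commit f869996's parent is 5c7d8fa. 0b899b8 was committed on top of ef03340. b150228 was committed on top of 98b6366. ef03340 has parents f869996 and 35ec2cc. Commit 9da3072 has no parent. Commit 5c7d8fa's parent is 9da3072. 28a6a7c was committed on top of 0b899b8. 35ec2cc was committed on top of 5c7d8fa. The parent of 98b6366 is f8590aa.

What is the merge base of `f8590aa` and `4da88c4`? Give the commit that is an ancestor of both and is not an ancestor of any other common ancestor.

0b899b8

Ancestors of f8590aa: {0b899b8, 28a6a7c, 35ec2cc, 5c7d8fa, 84c2180, 9da3072, ef03340, f8590aa, f869996}.
Ancestors of 4da88c4: {0b899b8, 35ec2cc, 4da88c4, 5c7d8fa, 9da3072, ef03340, f869996}.
Common ancestors: {0b899b8, 35ec2cc, 5c7d8fa, 9da3072, ef03340, f869996}.
Among these, 0b899b8 is not an ancestor of any other common ancestor — it is the merge base.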